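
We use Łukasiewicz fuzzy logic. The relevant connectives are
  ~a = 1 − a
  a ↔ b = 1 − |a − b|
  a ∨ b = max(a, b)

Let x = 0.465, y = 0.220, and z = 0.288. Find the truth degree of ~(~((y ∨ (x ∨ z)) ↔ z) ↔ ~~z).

x ∨ z = max(0.465, 0.288) = 0.465
y ∨ (x ∨ z) = max(0.220, 0.465) = 0.465
(y ∨ (x ∨ z)) ↔ z = 1 − |0.465 − 0.288| = 1 − 0.177 = 0.823
~((y ∨ (x ∨ z)) ↔ z) = 1 − 0.823 = 0.177
~z = 1 − 0.288 = 0.712
~~z = 1 − 0.712 = 0.288
~((y ∨ (x ∨ z)) ↔ z) ↔ ~~z = 1 − |0.177 − 0.288| = 1 − 0.111 = 0.889
~(~((y ∨ (x ∨ z)) ↔ z) ↔ ~~z) = 1 − 0.889 = 0.111

0.111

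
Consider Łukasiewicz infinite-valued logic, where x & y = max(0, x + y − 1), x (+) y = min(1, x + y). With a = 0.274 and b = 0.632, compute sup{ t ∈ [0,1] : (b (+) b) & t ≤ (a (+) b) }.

b (+) b = min(1, 0.632 + 0.632) = min(1, 1.264) = 1.000
So the left factor is b (+) b = 1.000.
a (+) b = min(1, 0.274 + 0.632) = min(1, 0.906) = 0.906
So the right-hand bound is a (+) b = 0.906.
The residuum of the Łukasiewicz t-norm gives the supremum: min(1, 1 − 1.000 + 0.906).
1 − 1.000 + 0.906 = 0.906, so t = min(1, 0.906) = 0.906.
Check: 1.000 & 0.906 = max(0, 0.906) = 0.906 ≤ 0.906.

0.906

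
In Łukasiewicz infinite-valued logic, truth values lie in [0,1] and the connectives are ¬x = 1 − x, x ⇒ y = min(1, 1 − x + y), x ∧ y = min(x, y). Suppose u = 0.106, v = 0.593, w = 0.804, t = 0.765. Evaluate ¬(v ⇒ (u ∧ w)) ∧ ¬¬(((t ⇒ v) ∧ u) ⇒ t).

0.487

u ∧ w = min(0.106, 0.804) = 0.106
v ⇒ (u ∧ w) = min(1, 1 − 0.593 + 0.106) = min(1, 0.513) = 0.513
¬(v ⇒ (u ∧ w)) = 1 − 0.513 = 0.487
t ⇒ v = min(1, 1 − 0.765 + 0.593) = min(1, 0.828) = 0.828
(t ⇒ v) ∧ u = min(0.828, 0.106) = 0.106
((t ⇒ v) ∧ u) ⇒ t = min(1, 1 − 0.106 + 0.765) = min(1, 1.659) = 1.000
¬(((t ⇒ v) ∧ u) ⇒ t) = 1 − 1.000 = 0.000
¬¬(((t ⇒ v) ∧ u) ⇒ t) = 1 − 0.000 = 1.000
¬(v ⇒ (u ∧ w)) ∧ ¬¬(((t ⇒ v) ∧ u) ⇒ t) = min(0.487, 1.000) = 0.487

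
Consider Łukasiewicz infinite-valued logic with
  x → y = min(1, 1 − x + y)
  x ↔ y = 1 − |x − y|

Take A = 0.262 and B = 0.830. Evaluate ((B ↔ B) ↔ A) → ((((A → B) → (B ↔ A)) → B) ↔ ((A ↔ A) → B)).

1.000

B ↔ B = 1 − |0.830 − 0.830| = 1 − 0.000 = 1.000
(B ↔ B) ↔ A = 1 − |1.000 − 0.262| = 1 − 0.738 = 0.262
A → B = min(1, 1 − 0.262 + 0.830) = min(1, 1.568) = 1.000
B ↔ A = 1 − |0.830 − 0.262| = 1 − 0.568 = 0.432
(A → B) → (B ↔ A) = min(1, 1 − 1.000 + 0.432) = min(1, 0.432) = 0.432
((A → B) → (B ↔ A)) → B = min(1, 1 − 0.432 + 0.830) = min(1, 1.398) = 1.000
A ↔ A = 1 − |0.262 − 0.262| = 1 − 0.000 = 1.000
(A ↔ A) → B = min(1, 1 − 1.000 + 0.830) = min(1, 0.830) = 0.830
(((A → B) → (B ↔ A)) → B) ↔ ((A ↔ A) → B) = 1 − |1.000 − 0.830| = 1 − 0.170 = 0.830
((B ↔ B) ↔ A) → ((((A → B) → (B ↔ A)) → B) ↔ ((A ↔ A) → B)) = min(1, 1 − 0.262 + 0.830) = min(1, 1.568) = 1.000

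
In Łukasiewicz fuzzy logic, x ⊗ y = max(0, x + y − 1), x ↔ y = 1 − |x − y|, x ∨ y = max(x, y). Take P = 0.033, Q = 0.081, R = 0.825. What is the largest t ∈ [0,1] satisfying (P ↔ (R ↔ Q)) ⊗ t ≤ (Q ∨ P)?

R ↔ Q = 1 − |0.825 − 0.081| = 1 − 0.744 = 0.256
P ↔ (R ↔ Q) = 1 − |0.033 − 0.256| = 1 − 0.223 = 0.777
So the left factor is P ↔ (R ↔ Q) = 0.777.
Q ∨ P = max(0.081, 0.033) = 0.081
So the right-hand bound is Q ∨ P = 0.081.
The residuum of the Łukasiewicz t-norm gives the supremum: min(1, 1 − 0.777 + 0.081).
1 − 0.777 + 0.081 = 0.304, so t = min(1, 0.304) = 0.304.
Check: 0.777 ⊗ 0.304 = max(0, 0.081) = 0.081 ≤ 0.081.

0.304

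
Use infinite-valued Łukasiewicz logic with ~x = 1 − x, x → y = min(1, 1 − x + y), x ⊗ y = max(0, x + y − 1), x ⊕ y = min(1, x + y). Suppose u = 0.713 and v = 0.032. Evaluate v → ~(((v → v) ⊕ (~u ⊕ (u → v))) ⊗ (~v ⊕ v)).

v → v = min(1, 1 − 0.032 + 0.032) = min(1, 1.000) = 1.000
~u = 1 − 0.713 = 0.287
u → v = min(1, 1 − 0.713 + 0.032) = min(1, 0.319) = 0.319
~u ⊕ (u → v) = min(1, 0.287 + 0.319) = min(1, 0.606) = 0.606
(v → v) ⊕ (~u ⊕ (u → v)) = min(1, 1.000 + 0.606) = min(1, 1.606) = 1.000
~v = 1 − 0.032 = 0.968
~v ⊕ v = min(1, 0.968 + 0.032) = min(1, 1.000) = 1.000
((v → v) ⊕ (~u ⊕ (u → v))) ⊗ (~v ⊕ v) = max(0, 1.000 + 1.000 − 1) = max(0, 1.000) = 1.000
~(((v → v) ⊕ (~u ⊕ (u → v))) ⊗ (~v ⊕ v)) = 1 − 1.000 = 0.000
v → ~(((v → v) ⊕ (~u ⊕ (u → v))) ⊗ (~v ⊕ v)) = min(1, 1 − 0.032 + 0.000) = min(1, 0.968) = 0.968

0.968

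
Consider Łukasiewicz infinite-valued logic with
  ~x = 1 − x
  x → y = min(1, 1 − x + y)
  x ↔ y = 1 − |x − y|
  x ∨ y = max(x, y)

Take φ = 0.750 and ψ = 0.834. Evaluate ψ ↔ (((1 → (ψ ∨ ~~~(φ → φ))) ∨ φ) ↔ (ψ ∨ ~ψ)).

0.834

φ → φ = min(1, 1 − 0.750 + 0.750) = min(1, 1.000) = 1.000
~(φ → φ) = 1 − 1.000 = 0.000
~~(φ → φ) = 1 − 0.000 = 1.000
~~~(φ → φ) = 1 − 1.000 = 0.000
ψ ∨ ~~~(φ → φ) = max(0.834, 0.000) = 0.834
1 → (ψ ∨ ~~~(φ → φ)) = min(1, 1 − 1.000 + 0.834) = min(1, 0.834) = 0.834
(1 → (ψ ∨ ~~~(φ → φ))) ∨ φ = max(0.834, 0.750) = 0.834
~ψ = 1 − 0.834 = 0.166
ψ ∨ ~ψ = max(0.834, 0.166) = 0.834
((1 → (ψ ∨ ~~~(φ → φ))) ∨ φ) ↔ (ψ ∨ ~ψ) = 1 − |0.834 − 0.834| = 1 − 0.000 = 1.000
ψ ↔ (((1 → (ψ ∨ ~~~(φ → φ))) ∨ φ) ↔ (ψ ∨ ~ψ)) = 1 − |0.834 − 1.000| = 1 − 0.166 = 0.834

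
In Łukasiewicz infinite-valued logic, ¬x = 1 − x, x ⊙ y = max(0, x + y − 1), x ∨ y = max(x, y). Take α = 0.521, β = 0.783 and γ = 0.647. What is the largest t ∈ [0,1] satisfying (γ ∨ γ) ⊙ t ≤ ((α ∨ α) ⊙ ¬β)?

γ ∨ γ = max(0.647, 0.647) = 0.647
So the left factor is γ ∨ γ = 0.647.
α ∨ α = max(0.521, 0.521) = 0.521
¬β = 1 − 0.783 = 0.217
(α ∨ α) ⊙ ¬β = max(0, 0.521 + 0.217 − 1) = max(0, -0.262) = 0.000
So the right-hand bound is (α ∨ α) ⊙ ¬β = 0.000.
The residuum of the Łukasiewicz t-norm gives the supremum: min(1, 1 − 0.647 + 0.000).
1 − 0.647 + 0.000 = 0.353, so t = min(1, 0.353) = 0.353.
Check: 0.647 ⊙ 0.353 = max(0, 0.000) = 0.000 ≤ 0.000.

0.353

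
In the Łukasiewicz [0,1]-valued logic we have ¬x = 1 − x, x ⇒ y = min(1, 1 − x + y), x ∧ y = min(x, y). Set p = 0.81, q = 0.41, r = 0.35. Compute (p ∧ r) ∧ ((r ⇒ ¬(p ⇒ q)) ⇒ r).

p ∧ r = min(0.81, 0.35) = 0.35
p ⇒ q = min(1, 1 − 0.81 + 0.41) = min(1, 0.60) = 0.60
¬(p ⇒ q) = 1 − 0.60 = 0.40
r ⇒ ¬(p ⇒ q) = min(1, 1 − 0.35 + 0.40) = min(1, 1.05) = 1.00
(r ⇒ ¬(p ⇒ q)) ⇒ r = min(1, 1 − 1.00 + 0.35) = min(1, 0.35) = 0.35
(p ∧ r) ∧ ((r ⇒ ¬(p ⇒ q)) ⇒ r) = min(0.35, 0.35) = 0.35

0.35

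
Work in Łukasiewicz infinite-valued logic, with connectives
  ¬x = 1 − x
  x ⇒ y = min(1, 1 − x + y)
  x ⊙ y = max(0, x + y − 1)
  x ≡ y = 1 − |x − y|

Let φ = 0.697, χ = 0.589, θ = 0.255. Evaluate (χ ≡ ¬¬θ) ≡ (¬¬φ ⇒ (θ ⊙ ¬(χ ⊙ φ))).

0.637

¬θ = 1 − 0.255 = 0.745
¬¬θ = 1 − 0.745 = 0.255
χ ≡ ¬¬θ = 1 − |0.589 − 0.255| = 1 − 0.334 = 0.666
¬φ = 1 − 0.697 = 0.303
¬¬φ = 1 − 0.303 = 0.697
χ ⊙ φ = max(0, 0.589 + 0.697 − 1) = max(0, 0.286) = 0.286
¬(χ ⊙ φ) = 1 − 0.286 = 0.714
θ ⊙ ¬(χ ⊙ φ) = max(0, 0.255 + 0.714 − 1) = max(0, -0.031) = 0.000
¬¬φ ⇒ (θ ⊙ ¬(χ ⊙ φ)) = min(1, 1 − 0.697 + 0.000) = min(1, 0.303) = 0.303
(χ ≡ ¬¬θ) ≡ (¬¬φ ⇒ (θ ⊙ ¬(χ ⊙ φ))) = 1 − |0.666 − 0.303| = 1 − 0.363 = 0.637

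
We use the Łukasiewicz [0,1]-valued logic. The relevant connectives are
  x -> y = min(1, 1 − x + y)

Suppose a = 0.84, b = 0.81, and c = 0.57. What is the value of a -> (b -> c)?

0.92

b -> c = min(1, 1 − 0.81 + 0.57) = min(1, 0.76) = 0.76
a -> (b -> c) = min(1, 1 − 0.84 + 0.76) = min(1, 0.92) = 0.92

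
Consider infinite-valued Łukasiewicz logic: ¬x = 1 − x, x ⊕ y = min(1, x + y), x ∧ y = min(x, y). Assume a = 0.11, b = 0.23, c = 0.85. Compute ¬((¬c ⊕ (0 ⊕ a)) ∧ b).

0.77

¬c = 1 − 0.85 = 0.15
0 ⊕ a = min(1, 0.00 + 0.11) = min(1, 0.11) = 0.11
¬c ⊕ (0 ⊕ a) = min(1, 0.15 + 0.11) = min(1, 0.26) = 0.26
(¬c ⊕ (0 ⊕ a)) ∧ b = min(0.26, 0.23) = 0.23
¬((¬c ⊕ (0 ⊕ a)) ∧ b) = 1 − 0.23 = 0.77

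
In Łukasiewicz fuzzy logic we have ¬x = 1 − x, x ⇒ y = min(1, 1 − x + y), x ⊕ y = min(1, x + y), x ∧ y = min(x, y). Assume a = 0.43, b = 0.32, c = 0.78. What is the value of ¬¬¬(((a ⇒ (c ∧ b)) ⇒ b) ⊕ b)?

c ∧ b = min(0.78, 0.32) = 0.32
a ⇒ (c ∧ b) = min(1, 1 − 0.43 + 0.32) = min(1, 0.89) = 0.89
(a ⇒ (c ∧ b)) ⇒ b = min(1, 1 − 0.89 + 0.32) = min(1, 0.43) = 0.43
((a ⇒ (c ∧ b)) ⇒ b) ⊕ b = min(1, 0.43 + 0.32) = min(1, 0.75) = 0.75
¬(((a ⇒ (c ∧ b)) ⇒ b) ⊕ b) = 1 − 0.75 = 0.25
¬¬(((a ⇒ (c ∧ b)) ⇒ b) ⊕ b) = 1 − 0.25 = 0.75
¬¬¬(((a ⇒ (c ∧ b)) ⇒ b) ⊕ b) = 1 − 0.75 = 0.25

0.25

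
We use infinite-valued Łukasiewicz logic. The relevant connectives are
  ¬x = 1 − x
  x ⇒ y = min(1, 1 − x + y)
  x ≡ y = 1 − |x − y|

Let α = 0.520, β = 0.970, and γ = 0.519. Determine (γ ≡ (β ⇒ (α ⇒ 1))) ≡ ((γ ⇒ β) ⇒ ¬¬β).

α ⇒ 1 = min(1, 1 − 0.520 + 1.000) = min(1, 1.480) = 1.000
β ⇒ (α ⇒ 1) = min(1, 1 − 0.970 + 1.000) = min(1, 1.030) = 1.000
γ ≡ (β ⇒ (α ⇒ 1)) = 1 − |0.519 − 1.000| = 1 − 0.481 = 0.519
γ ⇒ β = min(1, 1 − 0.519 + 0.970) = min(1, 1.451) = 1.000
¬β = 1 − 0.970 = 0.030
¬¬β = 1 − 0.030 = 0.970
(γ ⇒ β) ⇒ ¬¬β = min(1, 1 − 1.000 + 0.970) = min(1, 0.970) = 0.970
(γ ≡ (β ⇒ (α ⇒ 1))) ≡ ((γ ⇒ β) ⇒ ¬¬β) = 1 − |0.519 − 0.970| = 1 − 0.451 = 0.549

0.549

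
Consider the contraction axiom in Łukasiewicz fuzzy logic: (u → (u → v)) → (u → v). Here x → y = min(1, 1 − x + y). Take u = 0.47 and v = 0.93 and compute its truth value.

u → v = min(1, 1 − 0.47 + 0.93) = min(1, 1.46) = 1.00
u → (u → v) = min(1, 1 − 0.47 + 1.00) = min(1, 1.53) = 1.00
(u → (u → v)) → (u → v) = min(1, 1 − 1.00 + 1.00) = min(1, 1.00) = 1.00

1.00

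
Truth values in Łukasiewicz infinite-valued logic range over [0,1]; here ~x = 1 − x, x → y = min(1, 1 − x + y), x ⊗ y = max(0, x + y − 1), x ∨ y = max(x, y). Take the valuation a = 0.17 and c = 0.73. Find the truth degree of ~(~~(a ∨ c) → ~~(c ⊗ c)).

a ∨ c = max(0.17, 0.73) = 0.73
~(a ∨ c) = 1 − 0.73 = 0.27
~~(a ∨ c) = 1 − 0.27 = 0.73
c ⊗ c = max(0, 0.73 + 0.73 − 1) = max(0, 0.46) = 0.46
~(c ⊗ c) = 1 − 0.46 = 0.54
~~(c ⊗ c) = 1 − 0.54 = 0.46
~~(a ∨ c) → ~~(c ⊗ c) = min(1, 1 − 0.73 + 0.46) = min(1, 0.73) = 0.73
~(~~(a ∨ c) → ~~(c ⊗ c)) = 1 − 0.73 = 0.27

0.27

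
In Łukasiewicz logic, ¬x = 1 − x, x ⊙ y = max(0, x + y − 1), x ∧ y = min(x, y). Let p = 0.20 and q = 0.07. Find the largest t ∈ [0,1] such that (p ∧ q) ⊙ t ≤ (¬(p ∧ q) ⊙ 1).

p ∧ q = min(0.20, 0.07) = 0.07
So the left factor is p ∧ q = 0.07.
¬(p ∧ q) = 1 − 0.07 = 0.93
¬(p ∧ q) ⊙ 1 = max(0, 0.93 + 1.00 − 1) = max(0, 0.93) = 0.93
So the right-hand bound is ¬(p ∧ q) ⊙ 1 = 0.93.
The residuum of the Łukasiewicz t-norm gives the supremum: min(1, 1 − 0.07 + 0.93).
1 − 0.07 + 0.93 = 1.86, so t = min(1, 1.86) = 1.00.
Check: 0.07 ⊙ 1.00 = max(0, 0.07) = 0.07 ≤ 0.93.

1.00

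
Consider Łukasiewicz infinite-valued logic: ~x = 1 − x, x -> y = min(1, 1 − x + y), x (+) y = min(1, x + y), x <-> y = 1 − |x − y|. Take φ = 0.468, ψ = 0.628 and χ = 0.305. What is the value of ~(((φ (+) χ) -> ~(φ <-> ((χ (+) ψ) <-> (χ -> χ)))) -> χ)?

φ (+) χ = min(1, 0.468 + 0.305) = min(1, 0.773) = 0.773
χ (+) ψ = min(1, 0.305 + 0.628) = min(1, 0.933) = 0.933
χ -> χ = min(1, 1 − 0.305 + 0.305) = min(1, 1.000) = 1.000
(χ (+) ψ) <-> (χ -> χ) = 1 − |0.933 − 1.000| = 1 − 0.067 = 0.933
φ <-> ((χ (+) ψ) <-> (χ -> χ)) = 1 − |0.468 − 0.933| = 1 − 0.465 = 0.535
~(φ <-> ((χ (+) ψ) <-> (χ -> χ))) = 1 − 0.535 = 0.465
(φ (+) χ) -> ~(φ <-> ((χ (+) ψ) <-> (χ -> χ))) = min(1, 1 − 0.773 + 0.465) = min(1, 0.692) = 0.692
((φ (+) χ) -> ~(φ <-> ((χ (+) ψ) <-> (χ -> χ)))) -> χ = min(1, 1 − 0.692 + 0.305) = min(1, 0.613) = 0.613
~(((φ (+) χ) -> ~(φ <-> ((χ (+) ψ) <-> (χ -> χ)))) -> χ) = 1 − 0.613 = 0.387

0.387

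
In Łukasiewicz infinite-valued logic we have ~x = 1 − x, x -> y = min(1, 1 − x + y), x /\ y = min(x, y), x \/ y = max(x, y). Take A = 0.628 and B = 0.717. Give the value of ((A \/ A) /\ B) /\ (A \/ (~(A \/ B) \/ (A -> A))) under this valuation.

A \/ A = max(0.628, 0.628) = 0.628
(A \/ A) /\ B = min(0.628, 0.717) = 0.628
A \/ B = max(0.628, 0.717) = 0.717
~(A \/ B) = 1 − 0.717 = 0.283
A -> A = min(1, 1 − 0.628 + 0.628) = min(1, 1.000) = 1.000
~(A \/ B) \/ (A -> A) = max(0.283, 1.000) = 1.000
A \/ (~(A \/ B) \/ (A -> A)) = max(0.628, 1.000) = 1.000
((A \/ A) /\ B) /\ (A \/ (~(A \/ B) \/ (A -> A))) = min(0.628, 1.000) = 0.628

0.628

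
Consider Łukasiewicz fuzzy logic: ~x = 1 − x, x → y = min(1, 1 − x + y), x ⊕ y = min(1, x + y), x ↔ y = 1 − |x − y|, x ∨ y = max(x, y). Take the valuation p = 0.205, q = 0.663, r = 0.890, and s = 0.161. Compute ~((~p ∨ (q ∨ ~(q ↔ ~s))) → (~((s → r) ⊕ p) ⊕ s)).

0.634

~p = 1 − 0.205 = 0.795
~s = 1 − 0.161 = 0.839
q ↔ ~s = 1 − |0.663 − 0.839| = 1 − 0.176 = 0.824
~(q ↔ ~s) = 1 − 0.824 = 0.176
q ∨ ~(q ↔ ~s) = max(0.663, 0.176) = 0.663
~p ∨ (q ∨ ~(q ↔ ~s)) = max(0.795, 0.663) = 0.795
s → r = min(1, 1 − 0.161 + 0.890) = min(1, 1.729) = 1.000
(s → r) ⊕ p = min(1, 1.000 + 0.205) = min(1, 1.205) = 1.000
~((s → r) ⊕ p) = 1 − 1.000 = 0.000
~((s → r) ⊕ p) ⊕ s = min(1, 0.000 + 0.161) = min(1, 0.161) = 0.161
(~p ∨ (q ∨ ~(q ↔ ~s))) → (~((s → r) ⊕ p) ⊕ s) = min(1, 1 − 0.795 + 0.161) = min(1, 0.366) = 0.366
~((~p ∨ (q ∨ ~(q ↔ ~s))) → (~((s → r) ⊕ p) ⊕ s)) = 1 − 0.366 = 0.634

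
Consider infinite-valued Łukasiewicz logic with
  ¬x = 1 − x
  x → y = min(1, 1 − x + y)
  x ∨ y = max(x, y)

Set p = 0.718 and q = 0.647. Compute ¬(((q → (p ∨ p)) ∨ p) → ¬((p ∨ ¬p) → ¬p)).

p ∨ p = max(0.718, 0.718) = 0.718
q → (p ∨ p) = min(1, 1 − 0.647 + 0.718) = min(1, 1.071) = 1.000
(q → (p ∨ p)) ∨ p = max(1.000, 0.718) = 1.000
¬p = 1 − 0.718 = 0.282
p ∨ ¬p = max(0.718, 0.282) = 0.718
(p ∨ ¬p) → ¬p = min(1, 1 − 0.718 + 0.282) = min(1, 0.564) = 0.564
¬((p ∨ ¬p) → ¬p) = 1 − 0.564 = 0.436
((q → (p ∨ p)) ∨ p) → ¬((p ∨ ¬p) → ¬p) = min(1, 1 − 1.000 + 0.436) = min(1, 0.436) = 0.436
¬(((q → (p ∨ p)) ∨ p) → ¬((p ∨ ¬p) → ¬p)) = 1 − 0.436 = 0.564

0.564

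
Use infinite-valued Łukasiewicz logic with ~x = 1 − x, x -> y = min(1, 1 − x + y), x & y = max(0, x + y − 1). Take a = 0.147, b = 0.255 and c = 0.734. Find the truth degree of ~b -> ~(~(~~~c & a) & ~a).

~b = 1 − 0.255 = 0.745
~c = 1 − 0.734 = 0.266
~~c = 1 − 0.266 = 0.734
~~~c = 1 − 0.734 = 0.266
~~~c & a = max(0, 0.266 + 0.147 − 1) = max(0, -0.587) = 0.000
~(~~~c & a) = 1 − 0.000 = 1.000
~a = 1 − 0.147 = 0.853
~(~~~c & a) & ~a = max(0, 1.000 + 0.853 − 1) = max(0, 0.853) = 0.853
~(~(~~~c & a) & ~a) = 1 − 0.853 = 0.147
~b -> ~(~(~~~c & a) & ~a) = min(1, 1 − 0.745 + 0.147) = min(1, 0.402) = 0.402

0.402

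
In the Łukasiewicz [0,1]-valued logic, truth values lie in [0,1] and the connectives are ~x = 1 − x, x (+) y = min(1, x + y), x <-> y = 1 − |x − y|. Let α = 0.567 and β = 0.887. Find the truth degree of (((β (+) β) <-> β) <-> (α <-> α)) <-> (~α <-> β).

β (+) β = min(1, 0.887 + 0.887) = min(1, 1.774) = 1.000
(β (+) β) <-> β = 1 − |1.000 − 0.887| = 1 − 0.113 = 0.887
α <-> α = 1 − |0.567 − 0.567| = 1 − 0.000 = 1.000
((β (+) β) <-> β) <-> (α <-> α) = 1 − |0.887 − 1.000| = 1 − 0.113 = 0.887
~α = 1 − 0.567 = 0.433
~α <-> β = 1 − |0.433 − 0.887| = 1 − 0.454 = 0.546
(((β (+) β) <-> β) <-> (α <-> α)) <-> (~α <-> β) = 1 − |0.887 − 0.546| = 1 − 0.341 = 0.659

0.659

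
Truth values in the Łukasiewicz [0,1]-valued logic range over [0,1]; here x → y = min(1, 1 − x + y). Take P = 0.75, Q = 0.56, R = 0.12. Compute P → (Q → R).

0.81

Q → R = min(1, 1 − 0.56 + 0.12) = min(1, 0.56) = 0.56
P → (Q → R) = min(1, 1 − 0.75 + 0.56) = min(1, 0.81) = 0.81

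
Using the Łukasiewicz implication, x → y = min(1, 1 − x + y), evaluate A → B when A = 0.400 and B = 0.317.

0.917

A → B = min(1, 1 − 0.400 + 0.317) = min(1, 0.917) = 0.917
For comparison, the Gödel implication (1 if x ≤ y else y) would give 0.317.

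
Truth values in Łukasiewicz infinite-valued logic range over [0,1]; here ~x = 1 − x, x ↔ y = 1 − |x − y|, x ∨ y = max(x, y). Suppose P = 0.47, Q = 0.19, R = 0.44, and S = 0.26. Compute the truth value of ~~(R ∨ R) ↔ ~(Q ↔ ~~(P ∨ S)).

0.84

R ∨ R = max(0.44, 0.44) = 0.44
~(R ∨ R) = 1 − 0.44 = 0.56
~~(R ∨ R) = 1 − 0.56 = 0.44
P ∨ S = max(0.47, 0.26) = 0.47
~(P ∨ S) = 1 − 0.47 = 0.53
~~(P ∨ S) = 1 − 0.53 = 0.47
Q ↔ ~~(P ∨ S) = 1 − |0.19 − 0.47| = 1 − 0.28 = 0.72
~(Q ↔ ~~(P ∨ S)) = 1 − 0.72 = 0.28
~~(R ∨ R) ↔ ~(Q ↔ ~~(P ∨ S)) = 1 − |0.44 − 0.28| = 1 − 0.16 = 0.84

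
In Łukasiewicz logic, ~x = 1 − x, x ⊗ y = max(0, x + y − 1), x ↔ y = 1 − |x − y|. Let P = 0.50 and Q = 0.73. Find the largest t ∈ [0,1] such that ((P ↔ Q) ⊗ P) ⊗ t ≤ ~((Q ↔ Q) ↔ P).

P ↔ Q = 1 − |0.50 − 0.73| = 1 − 0.23 = 0.77
(P ↔ Q) ⊗ P = max(0, 0.77 + 0.50 − 1) = max(0, 0.27) = 0.27
So the left factor is (P ↔ Q) ⊗ P = 0.27.
Q ↔ Q = 1 − |0.73 − 0.73| = 1 − 0.00 = 1.00
(Q ↔ Q) ↔ P = 1 − |1.00 − 0.50| = 1 − 0.50 = 0.50
~((Q ↔ Q) ↔ P) = 1 − 0.50 = 0.50
So the right-hand bound is ~((Q ↔ Q) ↔ P) = 0.50.
The residuum of the Łukasiewicz t-norm gives the supremum: min(1, 1 − 0.27 + 0.50).
1 − 0.27 + 0.50 = 1.23, so t = min(1, 1.23) = 1.00.
Check: 0.27 ⊗ 1.00 = max(0, 0.27) = 0.27 ≤ 0.50.

1.00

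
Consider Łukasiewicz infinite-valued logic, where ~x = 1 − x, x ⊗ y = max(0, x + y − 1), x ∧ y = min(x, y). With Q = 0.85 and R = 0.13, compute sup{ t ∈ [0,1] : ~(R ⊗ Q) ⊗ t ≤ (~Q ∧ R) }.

R ⊗ Q = max(0, 0.13 + 0.85 − 1) = max(0, -0.02) = 0.00
~(R ⊗ Q) = 1 − 0.00 = 1.00
So the left factor is ~(R ⊗ Q) = 1.00.
~Q = 1 − 0.85 = 0.15
~Q ∧ R = min(0.15, 0.13) = 0.13
So the right-hand bound is ~Q ∧ R = 0.13.
The residuum of the Łukasiewicz t-norm gives the supremum: min(1, 1 − 1.00 + 0.13).
1 − 1.00 + 0.13 = 0.13, so t = min(1, 0.13) = 0.13.
Check: 1.00 ⊗ 0.13 = max(0, 0.13) = 0.13 ≤ 0.13.

0.13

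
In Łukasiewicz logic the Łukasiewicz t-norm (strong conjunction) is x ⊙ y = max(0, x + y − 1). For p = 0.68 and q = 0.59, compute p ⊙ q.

p ⊙ q = max(0, 0.68 + 0.59 − 1) = max(0, 0.27) = 0.27
For comparison, the Gödel (minimum) t-norm min(x, y) would give 0.59.

0.27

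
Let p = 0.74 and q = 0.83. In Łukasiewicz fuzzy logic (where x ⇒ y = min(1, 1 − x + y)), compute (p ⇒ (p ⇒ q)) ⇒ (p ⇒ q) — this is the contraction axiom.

p ⇒ q = min(1, 1 − 0.74 + 0.83) = min(1, 1.09) = 1.00
p ⇒ (p ⇒ q) = min(1, 1 − 0.74 + 1.00) = min(1, 1.26) = 1.00
(p ⇒ (p ⇒ q)) ⇒ (p ⇒ q) = min(1, 1 − 1.00 + 1.00) = min(1, 1.00) = 1.00

1.00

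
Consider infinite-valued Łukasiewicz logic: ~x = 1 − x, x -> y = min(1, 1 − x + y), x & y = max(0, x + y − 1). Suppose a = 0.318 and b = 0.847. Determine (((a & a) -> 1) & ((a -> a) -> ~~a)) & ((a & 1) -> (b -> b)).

0.318

a & a = max(0, 0.318 + 0.318 − 1) = max(0, -0.364) = 0.000
(a & a) -> 1 = min(1, 1 − 0.000 + 1.000) = min(1, 2.000) = 1.000
a -> a = min(1, 1 − 0.318 + 0.318) = min(1, 1.000) = 1.000
~a = 1 − 0.318 = 0.682
~~a = 1 − 0.682 = 0.318
(a -> a) -> ~~a = min(1, 1 − 1.000 + 0.318) = min(1, 0.318) = 0.318
((a & a) -> 1) & ((a -> a) -> ~~a) = max(0, 1.000 + 0.318 − 1) = max(0, 0.318) = 0.318
a & 1 = max(0, 0.318 + 1.000 − 1) = max(0, 0.318) = 0.318
b -> b = min(1, 1 − 0.847 + 0.847) = min(1, 1.000) = 1.000
(a & 1) -> (b -> b) = min(1, 1 − 0.318 + 1.000) = min(1, 1.682) = 1.000
(((a & a) -> 1) & ((a -> a) -> ~~a)) & ((a & 1) -> (b -> b)) = max(0, 0.318 + 1.000 − 1) = max(0, 0.318) = 0.318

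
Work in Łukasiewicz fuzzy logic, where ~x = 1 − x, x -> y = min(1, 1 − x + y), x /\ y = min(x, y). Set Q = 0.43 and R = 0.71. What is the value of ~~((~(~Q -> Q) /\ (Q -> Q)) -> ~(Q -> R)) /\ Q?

0.43

~Q = 1 − 0.43 = 0.57
~Q -> Q = min(1, 1 − 0.57 + 0.43) = min(1, 0.86) = 0.86
~(~Q -> Q) = 1 − 0.86 = 0.14
Q -> Q = min(1, 1 − 0.43 + 0.43) = min(1, 1.00) = 1.00
~(~Q -> Q) /\ (Q -> Q) = min(0.14, 1.00) = 0.14
Q -> R = min(1, 1 − 0.43 + 0.71) = min(1, 1.28) = 1.00
~(Q -> R) = 1 − 1.00 = 0.00
(~(~Q -> Q) /\ (Q -> Q)) -> ~(Q -> R) = min(1, 1 − 0.14 + 0.00) = min(1, 0.86) = 0.86
~((~(~Q -> Q) /\ (Q -> Q)) -> ~(Q -> R)) = 1 − 0.86 = 0.14
~~((~(~Q -> Q) /\ (Q -> Q)) -> ~(Q -> R)) = 1 − 0.14 = 0.86
~~((~(~Q -> Q) /\ (Q -> Q)) -> ~(Q -> R)) /\ Q = min(0.86, 0.43) = 0.43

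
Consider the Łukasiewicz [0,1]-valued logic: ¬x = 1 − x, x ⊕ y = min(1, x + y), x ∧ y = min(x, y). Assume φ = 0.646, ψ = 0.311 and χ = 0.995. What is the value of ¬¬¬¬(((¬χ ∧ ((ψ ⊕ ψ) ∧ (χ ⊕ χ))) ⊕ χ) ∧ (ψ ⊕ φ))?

¬χ = 1 − 0.995 = 0.005
ψ ⊕ ψ = min(1, 0.311 + 0.311) = min(1, 0.622) = 0.622
χ ⊕ χ = min(1, 0.995 + 0.995) = min(1, 1.990) = 1.000
(ψ ⊕ ψ) ∧ (χ ⊕ χ) = min(0.622, 1.000) = 0.622
¬χ ∧ ((ψ ⊕ ψ) ∧ (χ ⊕ χ)) = min(0.005, 0.622) = 0.005
(¬χ ∧ ((ψ ⊕ ψ) ∧ (χ ⊕ χ))) ⊕ χ = min(1, 0.005 + 0.995) = min(1, 1.000) = 1.000
ψ ⊕ φ = min(1, 0.311 + 0.646) = min(1, 0.957) = 0.957
((¬χ ∧ ((ψ ⊕ ψ) ∧ (χ ⊕ χ))) ⊕ χ) ∧ (ψ ⊕ φ) = min(1.000, 0.957) = 0.957
¬(((¬χ ∧ ((ψ ⊕ ψ) ∧ (χ ⊕ χ))) ⊕ χ) ∧ (ψ ⊕ φ)) = 1 − 0.957 = 0.043
¬¬(((¬χ ∧ ((ψ ⊕ ψ) ∧ (χ ⊕ χ))) ⊕ χ) ∧ (ψ ⊕ φ)) = 1 − 0.043 = 0.957
¬¬¬(((¬χ ∧ ((ψ ⊕ ψ) ∧ (χ ⊕ χ))) ⊕ χ) ∧ (ψ ⊕ φ)) = 1 − 0.957 = 0.043
¬¬¬¬(((¬χ ∧ ((ψ ⊕ ψ) ∧ (χ ⊕ χ))) ⊕ χ) ∧ (ψ ⊕ φ)) = 1 − 0.043 = 0.957

0.957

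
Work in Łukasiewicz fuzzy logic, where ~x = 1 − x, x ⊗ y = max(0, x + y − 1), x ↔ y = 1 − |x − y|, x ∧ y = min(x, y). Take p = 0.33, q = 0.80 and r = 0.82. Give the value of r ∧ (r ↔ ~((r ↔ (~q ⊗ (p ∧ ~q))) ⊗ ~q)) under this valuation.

~q = 1 − 0.80 = 0.20
p ∧ ~q = min(0.33, 0.20) = 0.20
~q ⊗ (p ∧ ~q) = max(0, 0.20 + 0.20 − 1) = max(0, -0.60) = 0.00
r ↔ (~q ⊗ (p ∧ ~q)) = 1 − |0.82 − 0.00| = 1 − 0.82 = 0.18
(r ↔ (~q ⊗ (p ∧ ~q))) ⊗ ~q = max(0, 0.18 + 0.20 − 1) = max(0, -0.62) = 0.00
~((r ↔ (~q ⊗ (p ∧ ~q))) ⊗ ~q) = 1 − 0.00 = 1.00
r ↔ ~((r ↔ (~q ⊗ (p ∧ ~q))) ⊗ ~q) = 1 − |0.82 − 1.00| = 1 − 0.18 = 0.82
r ∧ (r ↔ ~((r ↔ (~q ⊗ (p ∧ ~q))) ⊗ ~q)) = min(0.82, 0.82) = 0.82

0.82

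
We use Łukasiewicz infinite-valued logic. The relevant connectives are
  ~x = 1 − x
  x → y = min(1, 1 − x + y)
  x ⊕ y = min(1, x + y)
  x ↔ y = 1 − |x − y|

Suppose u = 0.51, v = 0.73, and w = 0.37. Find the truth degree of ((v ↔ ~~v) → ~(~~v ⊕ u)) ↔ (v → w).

0.36

~v = 1 − 0.73 = 0.27
~~v = 1 − 0.27 = 0.73
v ↔ ~~v = 1 − |0.73 − 0.73| = 1 − 0.00 = 1.00
~~v ⊕ u = min(1, 0.73 + 0.51) = min(1, 1.24) = 1.00
~(~~v ⊕ u) = 1 − 1.00 = 0.00
(v ↔ ~~v) → ~(~~v ⊕ u) = min(1, 1 − 1.00 + 0.00) = min(1, 0.00) = 0.00
v → w = min(1, 1 − 0.73 + 0.37) = min(1, 0.64) = 0.64
((v ↔ ~~v) → ~(~~v ⊕ u)) ↔ (v → w) = 1 − |0.00 − 0.64| = 1 − 0.64 = 0.36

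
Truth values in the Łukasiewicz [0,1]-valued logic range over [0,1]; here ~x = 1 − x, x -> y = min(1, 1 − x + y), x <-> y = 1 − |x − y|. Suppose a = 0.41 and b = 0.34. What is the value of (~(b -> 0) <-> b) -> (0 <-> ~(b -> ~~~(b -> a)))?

b -> 0 = min(1, 1 − 0.34 + 0.00) = min(1, 0.66) = 0.66
~(b -> 0) = 1 − 0.66 = 0.34
~(b -> 0) <-> b = 1 − |0.34 − 0.34| = 1 − 0.00 = 1.00
b -> a = min(1, 1 − 0.34 + 0.41) = min(1, 1.07) = 1.00
~(b -> a) = 1 − 1.00 = 0.00
~~(b -> a) = 1 − 0.00 = 1.00
~~~(b -> a) = 1 − 1.00 = 0.00
b -> ~~~(b -> a) = min(1, 1 − 0.34 + 0.00) = min(1, 0.66) = 0.66
~(b -> ~~~(b -> a)) = 1 − 0.66 = 0.34
0 <-> ~(b -> ~~~(b -> a)) = 1 − |0.00 − 0.34| = 1 − 0.34 = 0.66
(~(b -> 0) <-> b) -> (0 <-> ~(b -> ~~~(b -> a))) = min(1, 1 − 1.00 + 0.66) = min(1, 0.66) = 0.66

0.66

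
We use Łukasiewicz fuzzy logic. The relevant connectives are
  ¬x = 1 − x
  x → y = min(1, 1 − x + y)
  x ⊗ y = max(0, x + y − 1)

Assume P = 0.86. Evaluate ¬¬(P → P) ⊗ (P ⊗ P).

P → P = min(1, 1 − 0.86 + 0.86) = min(1, 1.00) = 1.00
¬(P → P) = 1 − 1.00 = 0.00
¬¬(P → P) = 1 − 0.00 = 1.00
P ⊗ P = max(0, 0.86 + 0.86 − 1) = max(0, 0.72) = 0.72
¬¬(P → P) ⊗ (P ⊗ P) = max(0, 1.00 + 0.72 − 1) = max(0, 0.72) = 0.72

0.72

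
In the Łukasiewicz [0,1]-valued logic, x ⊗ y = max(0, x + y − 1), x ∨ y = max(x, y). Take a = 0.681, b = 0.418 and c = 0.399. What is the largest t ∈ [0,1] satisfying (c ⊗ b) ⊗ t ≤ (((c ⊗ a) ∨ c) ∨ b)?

1.000

c ⊗ b = max(0, 0.399 + 0.418 − 1) = max(0, -0.183) = 0.000
So the left factor is c ⊗ b = 0.000.
c ⊗ a = max(0, 0.399 + 0.681 − 1) = max(0, 0.080) = 0.080
(c ⊗ a) ∨ c = max(0.080, 0.399) = 0.399
((c ⊗ a) ∨ c) ∨ b = max(0.399, 0.418) = 0.418
So the right-hand bound is ((c ⊗ a) ∨ c) ∨ b = 0.418.
The residuum of the Łukasiewicz t-norm gives the supremum: min(1, 1 − 0.000 + 0.418).
1 − 0.000 + 0.418 = 1.418, so t = min(1, 1.418) = 1.000.
Check: 0.000 ⊗ 1.000 = max(0, 0.000) = 0.000 ≤ 0.418.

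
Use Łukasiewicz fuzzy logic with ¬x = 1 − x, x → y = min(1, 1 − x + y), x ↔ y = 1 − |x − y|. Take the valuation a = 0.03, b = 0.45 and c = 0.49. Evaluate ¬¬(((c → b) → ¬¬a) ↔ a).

0.96

c → b = min(1, 1 − 0.49 + 0.45) = min(1, 0.96) = 0.96
¬a = 1 − 0.03 = 0.97
¬¬a = 1 − 0.97 = 0.03
(c → b) → ¬¬a = min(1, 1 − 0.96 + 0.03) = min(1, 0.07) = 0.07
((c → b) → ¬¬a) ↔ a = 1 − |0.07 − 0.03| = 1 − 0.04 = 0.96
¬(((c → b) → ¬¬a) ↔ a) = 1 − 0.96 = 0.04
¬¬(((c → b) → ¬¬a) ↔ a) = 1 − 0.04 = 0.96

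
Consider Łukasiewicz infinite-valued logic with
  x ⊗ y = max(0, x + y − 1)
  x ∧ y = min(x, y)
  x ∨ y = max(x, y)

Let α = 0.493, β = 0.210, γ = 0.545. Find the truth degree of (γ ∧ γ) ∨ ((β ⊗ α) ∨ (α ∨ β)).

γ ∧ γ = min(0.545, 0.545) = 0.545
β ⊗ α = max(0, 0.210 + 0.493 − 1) = max(0, -0.297) = 0.000
α ∨ β = max(0.493, 0.210) = 0.493
(β ⊗ α) ∨ (α ∨ β) = max(0.000, 0.493) = 0.493
(γ ∧ γ) ∨ ((β ⊗ α) ∨ (α ∨ β)) = max(0.545, 0.493) = 0.545

0.545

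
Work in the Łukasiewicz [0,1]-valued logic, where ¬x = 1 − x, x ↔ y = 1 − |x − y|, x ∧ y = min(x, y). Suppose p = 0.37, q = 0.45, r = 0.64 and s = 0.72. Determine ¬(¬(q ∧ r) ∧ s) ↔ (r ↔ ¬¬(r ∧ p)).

0.72

q ∧ r = min(0.45, 0.64) = 0.45
¬(q ∧ r) = 1 − 0.45 = 0.55
¬(q ∧ r) ∧ s = min(0.55, 0.72) = 0.55
¬(¬(q ∧ r) ∧ s) = 1 − 0.55 = 0.45
r ∧ p = min(0.64, 0.37) = 0.37
¬(r ∧ p) = 1 − 0.37 = 0.63
¬¬(r ∧ p) = 1 − 0.63 = 0.37
r ↔ ¬¬(r ∧ p) = 1 − |0.64 − 0.37| = 1 − 0.27 = 0.73
¬(¬(q ∧ r) ∧ s) ↔ (r ↔ ¬¬(r ∧ p)) = 1 − |0.45 − 0.73| = 1 − 0.28 = 0.72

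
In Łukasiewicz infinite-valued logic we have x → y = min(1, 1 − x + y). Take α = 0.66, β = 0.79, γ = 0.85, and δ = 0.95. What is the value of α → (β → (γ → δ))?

1.00

γ → δ = min(1, 1 − 0.85 + 0.95) = min(1, 1.10) = 1.00
β → (γ → δ) = min(1, 1 − 0.79 + 1.00) = min(1, 1.21) = 1.00
α → (β → (γ → δ)) = min(1, 1 − 0.66 + 1.00) = min(1, 1.34) = 1.00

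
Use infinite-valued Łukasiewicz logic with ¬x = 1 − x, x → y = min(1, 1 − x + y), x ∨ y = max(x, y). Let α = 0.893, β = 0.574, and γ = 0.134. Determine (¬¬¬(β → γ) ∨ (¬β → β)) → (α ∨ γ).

0.893

β → γ = min(1, 1 − 0.574 + 0.134) = min(1, 0.560) = 0.560
¬(β → γ) = 1 − 0.560 = 0.440
¬¬(β → γ) = 1 − 0.440 = 0.560
¬¬¬(β → γ) = 1 − 0.560 = 0.440
¬β = 1 − 0.574 = 0.426
¬β → β = min(1, 1 − 0.426 + 0.574) = min(1, 1.148) = 1.000
¬¬¬(β → γ) ∨ (¬β → β) = max(0.440, 1.000) = 1.000
α ∨ γ = max(0.893, 0.134) = 0.893
(¬¬¬(β → γ) ∨ (¬β → β)) → (α ∨ γ) = min(1, 1 − 1.000 + 0.893) = min(1, 0.893) = 0.893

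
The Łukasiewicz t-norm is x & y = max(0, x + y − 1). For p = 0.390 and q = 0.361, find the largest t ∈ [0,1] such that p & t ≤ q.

0.971

The residuum of the Łukasiewicz t-norm gives the supremum: min(1, 1 − 0.390 + 0.361).
1 − 0.390 + 0.361 = 0.971, so t = min(1, 0.971) = 0.971.
Check: 0.390 & 0.971 = max(0, 0.361) = 0.361 ≤ 0.361.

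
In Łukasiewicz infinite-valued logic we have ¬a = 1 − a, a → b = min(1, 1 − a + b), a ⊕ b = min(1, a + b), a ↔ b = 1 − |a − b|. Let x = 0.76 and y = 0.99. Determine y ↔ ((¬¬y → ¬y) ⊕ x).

0.79

¬y = 1 − 0.99 = 0.01
¬¬y = 1 − 0.01 = 0.99
¬¬y → ¬y = min(1, 1 − 0.99 + 0.01) = min(1, 0.02) = 0.02
(¬¬y → ¬y) ⊕ x = min(1, 0.02 + 0.76) = min(1, 0.78) = 0.78
y ↔ ((¬¬y → ¬y) ⊕ x) = 1 − |0.99 − 0.78| = 1 − 0.21 = 0.79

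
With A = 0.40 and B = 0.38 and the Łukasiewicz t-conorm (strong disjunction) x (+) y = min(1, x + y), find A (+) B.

0.78

A (+) B = min(1, 0.40 + 0.38) = min(1, 0.78) = 0.78
For comparison, the Gödel t-conorm max(x, y) would give 0.40.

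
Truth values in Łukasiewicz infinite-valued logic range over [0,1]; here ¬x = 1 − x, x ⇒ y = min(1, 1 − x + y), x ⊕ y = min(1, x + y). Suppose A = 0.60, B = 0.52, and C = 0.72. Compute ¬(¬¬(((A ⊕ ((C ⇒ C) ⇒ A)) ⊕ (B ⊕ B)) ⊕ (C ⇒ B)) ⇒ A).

C ⇒ C = min(1, 1 − 0.72 + 0.72) = min(1, 1.00) = 1.00
(C ⇒ C) ⇒ A = min(1, 1 − 1.00 + 0.60) = min(1, 0.60) = 0.60
A ⊕ ((C ⇒ C) ⇒ A) = min(1, 0.60 + 0.60) = min(1, 1.20) = 1.00
B ⊕ B = min(1, 0.52 + 0.52) = min(1, 1.04) = 1.00
(A ⊕ ((C ⇒ C) ⇒ A)) ⊕ (B ⊕ B) = min(1, 1.00 + 1.00) = min(1, 2.00) = 1.00
C ⇒ B = min(1, 1 − 0.72 + 0.52) = min(1, 0.80) = 0.80
((A ⊕ ((C ⇒ C) ⇒ A)) ⊕ (B ⊕ B)) ⊕ (C ⇒ B) = min(1, 1.00 + 0.80) = min(1, 1.80) = 1.00
¬(((A ⊕ ((C ⇒ C) ⇒ A)) ⊕ (B ⊕ B)) ⊕ (C ⇒ B)) = 1 − 1.00 = 0.00
¬¬(((A ⊕ ((C ⇒ C) ⇒ A)) ⊕ (B ⊕ B)) ⊕ (C ⇒ B)) = 1 − 0.00 = 1.00
¬¬(((A ⊕ ((C ⇒ C) ⇒ A)) ⊕ (B ⊕ B)) ⊕ (C ⇒ B)) ⇒ A = min(1, 1 − 1.00 + 0.60) = min(1, 0.60) = 0.60
¬(¬¬(((A ⊕ ((C ⇒ C) ⇒ A)) ⊕ (B ⊕ B)) ⊕ (C ⇒ B)) ⇒ A) = 1 − 0.60 = 0.40

0.40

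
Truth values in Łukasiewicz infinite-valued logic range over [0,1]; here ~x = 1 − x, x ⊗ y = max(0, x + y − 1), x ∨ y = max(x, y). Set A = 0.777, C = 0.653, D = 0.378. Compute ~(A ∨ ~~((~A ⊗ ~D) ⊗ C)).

0.223

~A = 1 − 0.777 = 0.223
~D = 1 − 0.378 = 0.622
~A ⊗ ~D = max(0, 0.223 + 0.622 − 1) = max(0, -0.155) = 0.000
(~A ⊗ ~D) ⊗ C = max(0, 0.000 + 0.653 − 1) = max(0, -0.347) = 0.000
~((~A ⊗ ~D) ⊗ C) = 1 − 0.000 = 1.000
~~((~A ⊗ ~D) ⊗ C) = 1 − 1.000 = 0.000
A ∨ ~~((~A ⊗ ~D) ⊗ C) = max(0.777, 0.000) = 0.777
~(A ∨ ~~((~A ⊗ ~D) ⊗ C)) = 1 − 0.777 = 0.223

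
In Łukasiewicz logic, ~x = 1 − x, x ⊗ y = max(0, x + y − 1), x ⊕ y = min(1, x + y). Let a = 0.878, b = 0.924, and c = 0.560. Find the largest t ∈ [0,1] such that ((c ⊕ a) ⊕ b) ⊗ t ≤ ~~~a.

0.122

c ⊕ a = min(1, 0.560 + 0.878) = min(1, 1.438) = 1.000
(c ⊕ a) ⊕ b = min(1, 1.000 + 0.924) = min(1, 1.924) = 1.000
So the left factor is (c ⊕ a) ⊕ b = 1.000.
~a = 1 − 0.878 = 0.122
~~a = 1 − 0.122 = 0.878
~~~a = 1 − 0.878 = 0.122
So the right-hand bound is ~~~a = 0.122.
The residuum of the Łukasiewicz t-norm gives the supremum: min(1, 1 − 1.000 + 0.122).
1 − 1.000 + 0.122 = 0.122, so t = min(1, 0.122) = 0.122.
Check: 1.000 ⊗ 0.122 = max(0, 0.122) = 0.122 ≤ 0.122.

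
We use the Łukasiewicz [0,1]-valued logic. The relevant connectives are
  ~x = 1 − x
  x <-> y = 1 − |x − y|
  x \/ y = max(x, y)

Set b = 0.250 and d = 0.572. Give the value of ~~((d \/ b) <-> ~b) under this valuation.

0.822

d \/ b = max(0.572, 0.250) = 0.572
~b = 1 − 0.250 = 0.750
(d \/ b) <-> ~b = 1 − |0.572 − 0.750| = 1 − 0.178 = 0.822
~((d \/ b) <-> ~b) = 1 − 0.822 = 0.178
~~((d \/ b) <-> ~b) = 1 − 0.178 = 0.822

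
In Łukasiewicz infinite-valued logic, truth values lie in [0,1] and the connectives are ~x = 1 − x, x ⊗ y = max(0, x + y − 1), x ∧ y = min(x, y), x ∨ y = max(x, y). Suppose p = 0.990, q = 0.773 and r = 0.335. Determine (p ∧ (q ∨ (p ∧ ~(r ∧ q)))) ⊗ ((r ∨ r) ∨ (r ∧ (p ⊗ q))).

0.108

r ∧ q = min(0.335, 0.773) = 0.335
~(r ∧ q) = 1 − 0.335 = 0.665
p ∧ ~(r ∧ q) = min(0.990, 0.665) = 0.665
q ∨ (p ∧ ~(r ∧ q)) = max(0.773, 0.665) = 0.773
p ∧ (q ∨ (p ∧ ~(r ∧ q))) = min(0.990, 0.773) = 0.773
r ∨ r = max(0.335, 0.335) = 0.335
p ⊗ q = max(0, 0.990 + 0.773 − 1) = max(0, 0.763) = 0.763
r ∧ (p ⊗ q) = min(0.335, 0.763) = 0.335
(r ∨ r) ∨ (r ∧ (p ⊗ q)) = max(0.335, 0.335) = 0.335
(p ∧ (q ∨ (p ∧ ~(r ∧ q)))) ⊗ ((r ∨ r) ∨ (r ∧ (p ⊗ q))) = max(0, 0.773 + 0.335 − 1) = max(0, 0.108) = 0.108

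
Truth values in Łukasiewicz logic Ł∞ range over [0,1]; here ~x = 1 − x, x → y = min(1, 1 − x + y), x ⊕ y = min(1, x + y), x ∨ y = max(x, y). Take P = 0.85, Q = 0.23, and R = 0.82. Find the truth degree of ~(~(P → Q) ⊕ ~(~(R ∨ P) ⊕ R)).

0.35

P → Q = min(1, 1 − 0.85 + 0.23) = min(1, 0.38) = 0.38
~(P → Q) = 1 − 0.38 = 0.62
R ∨ P = max(0.82, 0.85) = 0.85
~(R ∨ P) = 1 − 0.85 = 0.15
~(R ∨ P) ⊕ R = min(1, 0.15 + 0.82) = min(1, 0.97) = 0.97
~(~(R ∨ P) ⊕ R) = 1 − 0.97 = 0.03
~(P → Q) ⊕ ~(~(R ∨ P) ⊕ R) = min(1, 0.62 + 0.03) = min(1, 0.65) = 0.65
~(~(P → Q) ⊕ ~(~(R ∨ P) ⊕ R)) = 1 − 0.65 = 0.35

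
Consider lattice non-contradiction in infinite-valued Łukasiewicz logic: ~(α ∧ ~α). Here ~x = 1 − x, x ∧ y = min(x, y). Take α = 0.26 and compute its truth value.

0.74

~α = 1 − 0.26 = 0.74
α ∧ ~α = min(0.26, 0.74) = 0.26
~(α ∧ ~α) = 1 − 0.26 = 0.74
(The value 0.74 < 1 shows this instance is not satisfied; not a Ł∞-tautology — its value is 1 − min(a, 1−a).)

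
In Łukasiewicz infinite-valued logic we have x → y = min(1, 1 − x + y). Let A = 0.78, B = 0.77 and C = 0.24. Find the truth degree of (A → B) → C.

0.25

A → B = min(1, 1 − 0.78 + 0.77) = min(1, 0.99) = 0.99
(A → B) → C = min(1, 1 − 0.99 + 0.24) = min(1, 0.25) = 0.25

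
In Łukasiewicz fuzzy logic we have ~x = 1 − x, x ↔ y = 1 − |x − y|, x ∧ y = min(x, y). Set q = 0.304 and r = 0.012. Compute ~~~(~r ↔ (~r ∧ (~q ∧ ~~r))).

~r = 1 − 0.012 = 0.988
~q = 1 − 0.304 = 0.696
~~r = 1 − 0.988 = 0.012
~q ∧ ~~r = min(0.696, 0.012) = 0.012
~r ∧ (~q ∧ ~~r) = min(0.988, 0.012) = 0.012
~r ↔ (~r ∧ (~q ∧ ~~r)) = 1 − |0.988 − 0.012| = 1 − 0.976 = 0.024
~(~r ↔ (~r ∧ (~q ∧ ~~r))) = 1 − 0.024 = 0.976
~~(~r ↔ (~r ∧ (~q ∧ ~~r))) = 1 − 0.976 = 0.024
~~~(~r ↔ (~r ∧ (~q ∧ ~~r))) = 1 − 0.024 = 0.976

0.976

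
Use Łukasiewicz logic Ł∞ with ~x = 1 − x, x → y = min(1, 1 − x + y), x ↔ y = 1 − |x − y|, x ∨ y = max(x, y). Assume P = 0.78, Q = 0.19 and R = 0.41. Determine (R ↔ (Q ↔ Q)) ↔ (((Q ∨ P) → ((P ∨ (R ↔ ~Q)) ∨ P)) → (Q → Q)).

0.41

Q ↔ Q = 1 − |0.19 − 0.19| = 1 − 0.00 = 1.00
R ↔ (Q ↔ Q) = 1 − |0.41 − 1.00| = 1 − 0.59 = 0.41
Q ∨ P = max(0.19, 0.78) = 0.78
~Q = 1 − 0.19 = 0.81
R ↔ ~Q = 1 − |0.41 − 0.81| = 1 − 0.40 = 0.60
P ∨ (R ↔ ~Q) = max(0.78, 0.60) = 0.78
(P ∨ (R ↔ ~Q)) ∨ P = max(0.78, 0.78) = 0.78
(Q ∨ P) → ((P ∨ (R ↔ ~Q)) ∨ P) = min(1, 1 − 0.78 + 0.78) = min(1, 1.00) = 1.00
Q → Q = min(1, 1 − 0.19 + 0.19) = min(1, 1.00) = 1.00
((Q ∨ P) → ((P ∨ (R ↔ ~Q)) ∨ P)) → (Q → Q) = min(1, 1 − 1.00 + 1.00) = min(1, 1.00) = 1.00
(R ↔ (Q ↔ Q)) ↔ (((Q ∨ P) → ((P ∨ (R ↔ ~Q)) ∨ P)) → (Q → Q)) = 1 − |0.41 − 1.00| = 1 − 0.59 = 0.41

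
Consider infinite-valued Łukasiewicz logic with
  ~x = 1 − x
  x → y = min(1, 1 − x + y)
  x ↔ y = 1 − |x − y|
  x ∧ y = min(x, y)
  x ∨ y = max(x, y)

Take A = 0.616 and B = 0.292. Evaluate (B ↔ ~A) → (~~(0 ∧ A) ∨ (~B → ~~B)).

~A = 1 − 0.616 = 0.384
B ↔ ~A = 1 − |0.292 − 0.384| = 1 − 0.092 = 0.908
0 ∧ A = min(0.000, 0.616) = 0.000
~(0 ∧ A) = 1 − 0.000 = 1.000
~~(0 ∧ A) = 1 − 1.000 = 0.000
~B = 1 − 0.292 = 0.708
~~B = 1 − 0.708 = 0.292
~B → ~~B = min(1, 1 − 0.708 + 0.292) = min(1, 0.584) = 0.584
~~(0 ∧ A) ∨ (~B → ~~B) = max(0.000, 0.584) = 0.584
(B ↔ ~A) → (~~(0 ∧ A) ∨ (~B → ~~B)) = min(1, 1 − 0.908 + 0.584) = min(1, 0.676) = 0.676

0.676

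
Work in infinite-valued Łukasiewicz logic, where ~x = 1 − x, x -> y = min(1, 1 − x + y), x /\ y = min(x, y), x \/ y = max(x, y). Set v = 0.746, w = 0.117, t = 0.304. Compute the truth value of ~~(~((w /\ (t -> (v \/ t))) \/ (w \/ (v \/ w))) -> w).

0.863

v \/ t = max(0.746, 0.304) = 0.746
t -> (v \/ t) = min(1, 1 − 0.304 + 0.746) = min(1, 1.442) = 1.000
w /\ (t -> (v \/ t)) = min(0.117, 1.000) = 0.117
v \/ w = max(0.746, 0.117) = 0.746
w \/ (v \/ w) = max(0.117, 0.746) = 0.746
(w /\ (t -> (v \/ t))) \/ (w \/ (v \/ w)) = max(0.117, 0.746) = 0.746
~((w /\ (t -> (v \/ t))) \/ (w \/ (v \/ w))) = 1 − 0.746 = 0.254
~((w /\ (t -> (v \/ t))) \/ (w \/ (v \/ w))) -> w = min(1, 1 − 0.254 + 0.117) = min(1, 0.863) = 0.863
~(~((w /\ (t -> (v \/ t))) \/ (w \/ (v \/ w))) -> w) = 1 − 0.863 = 0.137
~~(~((w /\ (t -> (v \/ t))) \/ (w \/ (v \/ w))) -> w) = 1 − 0.137 = 0.863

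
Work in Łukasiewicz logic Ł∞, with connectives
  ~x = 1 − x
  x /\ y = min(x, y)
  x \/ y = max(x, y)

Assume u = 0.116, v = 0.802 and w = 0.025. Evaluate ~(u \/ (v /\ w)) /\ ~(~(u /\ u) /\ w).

0.884

v /\ w = min(0.802, 0.025) = 0.025
u \/ (v /\ w) = max(0.116, 0.025) = 0.116
~(u \/ (v /\ w)) = 1 − 0.116 = 0.884
u /\ u = min(0.116, 0.116) = 0.116
~(u /\ u) = 1 − 0.116 = 0.884
~(u /\ u) /\ w = min(0.884, 0.025) = 0.025
~(~(u /\ u) /\ w) = 1 − 0.025 = 0.975
~(u \/ (v /\ w)) /\ ~(~(u /\ u) /\ w) = min(0.884, 0.975) = 0.884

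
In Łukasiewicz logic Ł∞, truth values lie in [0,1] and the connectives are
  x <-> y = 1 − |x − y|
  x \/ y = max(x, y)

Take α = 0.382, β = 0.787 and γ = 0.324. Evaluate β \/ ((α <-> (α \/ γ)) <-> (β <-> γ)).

0.787

α \/ γ = max(0.382, 0.324) = 0.382
α <-> (α \/ γ) = 1 − |0.382 − 0.382| = 1 − 0.000 = 1.000
β <-> γ = 1 − |0.787 − 0.324| = 1 − 0.463 = 0.537
(α <-> (α \/ γ)) <-> (β <-> γ) = 1 − |1.000 − 0.537| = 1 − 0.463 = 0.537
β \/ ((α <-> (α \/ γ)) <-> (β <-> γ)) = max(0.787, 0.537) = 0.787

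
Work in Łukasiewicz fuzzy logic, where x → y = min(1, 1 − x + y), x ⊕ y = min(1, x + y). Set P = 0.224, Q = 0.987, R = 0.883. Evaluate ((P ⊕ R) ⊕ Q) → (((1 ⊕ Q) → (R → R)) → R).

P ⊕ R = min(1, 0.224 + 0.883) = min(1, 1.107) = 1.000
(P ⊕ R) ⊕ Q = min(1, 1.000 + 0.987) = min(1, 1.987) = 1.000
1 ⊕ Q = min(1, 1.000 + 0.987) = min(1, 1.987) = 1.000
R → R = min(1, 1 − 0.883 + 0.883) = min(1, 1.000) = 1.000
(1 ⊕ Q) → (R → R) = min(1, 1 − 1.000 + 1.000) = min(1, 1.000) = 1.000
((1 ⊕ Q) → (R → R)) → R = min(1, 1 − 1.000 + 0.883) = min(1, 0.883) = 0.883
((P ⊕ R) ⊕ Q) → (((1 ⊕ Q) → (R → R)) → R) = min(1, 1 − 1.000 + 0.883) = min(1, 0.883) = 0.883

0.883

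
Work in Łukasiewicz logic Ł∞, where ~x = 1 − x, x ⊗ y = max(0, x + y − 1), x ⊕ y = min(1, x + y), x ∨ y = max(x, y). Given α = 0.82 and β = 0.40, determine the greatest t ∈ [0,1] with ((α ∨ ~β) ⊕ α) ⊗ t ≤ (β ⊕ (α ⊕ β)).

~β = 1 − 0.40 = 0.60
α ∨ ~β = max(0.82, 0.60) = 0.82
(α ∨ ~β) ⊕ α = min(1, 0.82 + 0.82) = min(1, 1.64) = 1.00
So the left factor is (α ∨ ~β) ⊕ α = 1.00.
α ⊕ β = min(1, 0.82 + 0.40) = min(1, 1.22) = 1.00
β ⊕ (α ⊕ β) = min(1, 0.40 + 1.00) = min(1, 1.40) = 1.00
So the right-hand bound is β ⊕ (α ⊕ β) = 1.00.
The residuum of the Łukasiewicz t-norm gives the supremum: min(1, 1 − 1.00 + 1.00).
1 − 1.00 + 1.00 = 1.00, so t = min(1, 1.00) = 1.00.
Check: 1.00 ⊗ 1.00 = max(0, 1.00) = 1.00 ≤ 1.00.

1.00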